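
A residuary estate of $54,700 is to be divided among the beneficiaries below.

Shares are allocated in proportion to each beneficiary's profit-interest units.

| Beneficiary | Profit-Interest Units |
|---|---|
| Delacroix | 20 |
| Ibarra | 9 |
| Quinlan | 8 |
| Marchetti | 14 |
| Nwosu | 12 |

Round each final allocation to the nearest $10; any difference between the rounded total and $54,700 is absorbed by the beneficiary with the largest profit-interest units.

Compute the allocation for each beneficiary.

Sum of profit-interest units: 63.
Proportional shares: Delacroix 20/63 × $54,700 = 17,365.08; Ibarra 9/63 × $54,700 = 7,814.29; Quinlan 8/63 × $54,700 = 6,946.03; Marchetti 14/63 × $54,700 = 12,155.56; Nwosu 12/63 × $54,700 = 10,419.05.
Rounded to nearest $10: Delacroix $17,370; Ibarra $7,810; Quinlan $6,950; Marchetti $12,160; Nwosu $10,420. Sum = $54,710.
Difference $54,700 − $54,710 = −$10 applied to largest profit-interest units (Delacroix): Delacroix becomes $17,360.

Delacroix: $17,360 · Ibarra: $7,810 · Quinlan: $6,950 · Marchetti: $12,160 · Nwosu: $10,420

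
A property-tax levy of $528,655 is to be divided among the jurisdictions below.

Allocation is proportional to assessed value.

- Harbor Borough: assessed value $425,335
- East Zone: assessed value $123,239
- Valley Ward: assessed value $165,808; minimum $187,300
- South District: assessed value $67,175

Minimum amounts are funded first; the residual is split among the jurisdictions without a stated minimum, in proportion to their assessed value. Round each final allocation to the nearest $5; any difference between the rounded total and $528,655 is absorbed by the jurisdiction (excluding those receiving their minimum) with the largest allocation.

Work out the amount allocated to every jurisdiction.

Minimums first: Valley Ward $187,300. Residual $341,355.
Residual split over remaining assessed value 615,749: Harbor Borough 235,794.50 → $235,795; East Zone 68,320.45 → $68,320; South District 37,240.05 → $37,240.

Harbor Borough: $235,795 · East Zone: $68,320 · Valley Ward: $187,300 · South District: $37,240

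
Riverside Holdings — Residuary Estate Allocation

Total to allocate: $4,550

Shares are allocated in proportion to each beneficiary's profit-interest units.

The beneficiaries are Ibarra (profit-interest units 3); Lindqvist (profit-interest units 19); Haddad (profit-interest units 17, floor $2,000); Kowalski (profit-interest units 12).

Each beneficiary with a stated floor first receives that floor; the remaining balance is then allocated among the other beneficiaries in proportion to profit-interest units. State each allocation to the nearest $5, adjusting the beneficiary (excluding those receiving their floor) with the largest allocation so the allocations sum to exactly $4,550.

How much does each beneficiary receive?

Ibarra: $225; Lindqvist: $1,425; Haddad: $2,000; Kowalski: $900

Guaranteed amounts: Haddad $2,000. Balance $2,550.
Balance split over remaining profit-interest units 34: Ibarra 225.00 → $225; Lindqvist 1,425.00 → $1,425; Kowalski 900.00 → $900.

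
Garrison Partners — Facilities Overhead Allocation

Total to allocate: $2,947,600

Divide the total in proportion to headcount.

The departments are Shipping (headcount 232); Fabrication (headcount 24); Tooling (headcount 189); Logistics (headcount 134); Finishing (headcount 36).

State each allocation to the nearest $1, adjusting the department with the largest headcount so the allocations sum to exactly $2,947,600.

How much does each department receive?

Shipping: $1,111,941; Fabrication: $115,028; Tooling: $905,848; Logistics: $642,241; Finishing: $172,542

Headcount total: 615.
Unrounded shares: Shipping 232/615 × $2,947,600 = 1,111,940.16; Fabrication 24/615 × $2,947,600 = 115,028.29; Tooling 189/615 × $2,947,600 = 905,847.80; Logistics 134/615 × $2,947,600 = 642,241.30; Finishing 36/615 × $2,947,600 = 172,542.44.
After rounding ($1): Shipping $1,111,940; Fabrication $115,028; Tooling $905,848; Logistics $642,241; Finishing $172,542. Sum = $2,947,599.
Difference $2,947,600 − $2,947,599 = +$1 applied to largest headcount (Shipping): Shipping becomes $1,111,941.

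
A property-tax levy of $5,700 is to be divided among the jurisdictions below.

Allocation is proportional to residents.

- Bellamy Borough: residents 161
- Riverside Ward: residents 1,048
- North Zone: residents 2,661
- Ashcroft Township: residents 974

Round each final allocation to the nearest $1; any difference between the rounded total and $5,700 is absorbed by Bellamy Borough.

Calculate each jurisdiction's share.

Bellamy Borough: $190; Riverside Ward: $1,233; North Zone: $3,131; Ashcroft Township: $1,146

Combined residents = 4,844.
Raw shares: Bellamy Borough 161/4,844 × $5,700 = 189.45; Riverside Ward 1,048/4,844 × $5,700 = 1,233.20; North Zone 2,661/4,844 × $5,700 = 3,131.23; Ashcroft Township 974/4,844 × $5,700 = 1,146.12.
At nearest $1: Bellamy Borough $189; Riverside Ward $1,233; North Zone $3,131; Ashcroft Township $1,146. Sum = $5,699.
Difference $5,700 − $5,699 = +$1 applied to Bellamy Borough: Bellamy Borough becomes $190.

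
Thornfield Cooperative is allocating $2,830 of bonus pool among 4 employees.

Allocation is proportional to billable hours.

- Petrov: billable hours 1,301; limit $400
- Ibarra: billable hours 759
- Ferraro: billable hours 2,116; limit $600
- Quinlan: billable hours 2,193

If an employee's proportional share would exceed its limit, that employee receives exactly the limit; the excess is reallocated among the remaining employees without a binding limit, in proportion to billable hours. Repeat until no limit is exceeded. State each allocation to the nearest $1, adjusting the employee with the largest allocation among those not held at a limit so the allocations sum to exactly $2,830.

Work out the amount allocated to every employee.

Petrov: $400 | Ibarra: $471 | Ferraro: $600 | Quinlan: $1,359

Total billable hours = 6,369.
Unconstrained shares: Petrov 578.09; Ibarra 337.25; Ferraro 940.22; Quinlan 974.44.
Capped: Petrov ($400), Ferraro ($600); residual $1,830 reallocated over remaining billable hours 2,952.
Remaining shares: Ibarra 470.52 → $471; Quinlan 1,359.48 → $1,359.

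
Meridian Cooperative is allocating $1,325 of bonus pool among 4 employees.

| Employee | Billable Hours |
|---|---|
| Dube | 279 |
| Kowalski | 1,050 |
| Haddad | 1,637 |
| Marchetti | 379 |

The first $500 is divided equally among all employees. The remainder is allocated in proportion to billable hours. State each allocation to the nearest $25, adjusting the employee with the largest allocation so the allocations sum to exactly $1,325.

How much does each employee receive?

$500 shared equally gives $125 per employee.
Remainder $825 by billable hours (total 3,345): Dube 68.81 → $75; Kowalski 258.97 → $250; Haddad 403.74 → $400; Marchetti 93.48 → $100.
Totals: Dube $125 + $75 = $200; Kowalski $125 + $250 = $375; Haddad $125 + $400 = $525; Marchetti $125 + $100 = $225.

Dube: $200 · Kowalski: $375 · Haddad: $525 · Marchetti: $225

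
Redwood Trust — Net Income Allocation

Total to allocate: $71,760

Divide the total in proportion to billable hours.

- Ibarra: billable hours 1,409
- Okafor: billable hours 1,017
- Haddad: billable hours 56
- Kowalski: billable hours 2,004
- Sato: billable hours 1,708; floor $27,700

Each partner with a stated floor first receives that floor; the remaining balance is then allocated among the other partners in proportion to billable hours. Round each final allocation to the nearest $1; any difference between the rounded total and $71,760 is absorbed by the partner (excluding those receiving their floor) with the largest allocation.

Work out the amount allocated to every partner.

Fund the minimums — Sato $27,700. Balance $44,060.
Balance split over remaining billable hours 4,486: Ibarra 13,838.73 → $13,839; Okafor 9,988.64 → $9,989; Haddad 550.01 → $550; Kowalski 19,682.62 → $19,683.
Rounding difference −$1 applied to Kowalski → $19,682.

Ibarra: $13,839 | Okafor: $9,989 | Haddad: $550 | Kowalski: $19,682 | Sato: $27,700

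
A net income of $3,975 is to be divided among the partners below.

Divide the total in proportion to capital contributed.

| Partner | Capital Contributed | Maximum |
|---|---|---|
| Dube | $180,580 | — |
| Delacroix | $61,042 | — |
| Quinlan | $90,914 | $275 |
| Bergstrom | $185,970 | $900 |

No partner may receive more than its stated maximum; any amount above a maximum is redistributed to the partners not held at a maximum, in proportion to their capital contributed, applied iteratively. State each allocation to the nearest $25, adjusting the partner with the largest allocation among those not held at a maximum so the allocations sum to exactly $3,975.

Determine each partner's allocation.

Capital contributed total: 518,506.
Pro-rata shares before constraints: Dube 1,384.37; Delacroix 467.96; Quinlan 696.97; Bergstrom 1,425.69.
Held at cap: Quinlan ($275), Bergstrom ($900); residual $2,800 reallocated over remaining capital contributed 241,622.
Shares after redistribution: Dube 2,092.62 → $2,100; Delacroix 707.38 → $700.

Dube: $2,100 | Delacroix: $700 | Quinlan: $275 | Bergstrom: $900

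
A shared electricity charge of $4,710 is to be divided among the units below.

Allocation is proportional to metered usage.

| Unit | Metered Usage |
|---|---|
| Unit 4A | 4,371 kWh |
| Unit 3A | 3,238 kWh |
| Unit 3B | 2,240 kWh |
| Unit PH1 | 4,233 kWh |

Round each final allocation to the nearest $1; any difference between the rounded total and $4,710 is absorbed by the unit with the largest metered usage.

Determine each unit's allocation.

Unit 4A: $1,462; Unit 3A: $1,083; Unit 3B: $749; Unit PH1: $1,416

Sum of metered usage: 4,371 + 3,238 + 2,240 + 4,233 = 14,082.
Proportional shares: Unit 4A 1,461.97; Unit 3A 1,083.01; Unit 3B 749.21; Unit PH1 1,415.81.
After rounding ($1): Unit 4A $1,462; Unit 3A $1,083; Unit 3B $749; Unit PH1 $1,416. Sum = $4,710.
Rounded total matches; no reconciliation needed.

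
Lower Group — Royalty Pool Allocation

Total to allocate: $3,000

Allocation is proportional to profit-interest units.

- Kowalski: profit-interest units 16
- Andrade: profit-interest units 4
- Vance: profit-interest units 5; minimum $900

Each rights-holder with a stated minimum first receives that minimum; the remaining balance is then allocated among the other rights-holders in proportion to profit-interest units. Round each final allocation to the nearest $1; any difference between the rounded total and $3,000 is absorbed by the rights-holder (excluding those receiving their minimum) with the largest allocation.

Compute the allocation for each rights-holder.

Fund the minimums — Vance $900. Balance $2,100.
Balance split over remaining profit-interest units 20: Kowalski 1,680.00 → $1,680; Andrade 420.00 → $420.

Kowalski: $1,680 · Andrade: $420 · Vance: $900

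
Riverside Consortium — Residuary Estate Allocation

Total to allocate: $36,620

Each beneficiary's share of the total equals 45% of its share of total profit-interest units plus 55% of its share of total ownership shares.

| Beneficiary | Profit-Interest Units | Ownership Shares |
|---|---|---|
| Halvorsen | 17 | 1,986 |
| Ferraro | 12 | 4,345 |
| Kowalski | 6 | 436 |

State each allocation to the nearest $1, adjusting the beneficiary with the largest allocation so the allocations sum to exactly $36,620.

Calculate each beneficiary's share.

Totals — profit-interest units 35, ownership shares 6,767.
Composite weights (45% profit-interest units + 55% ownership shares): Halvorsen 0.3800; Ferraro 0.5074; Kowalski 0.1126.
Raw shares: Halvorsen 13,915.13; Ferraro 18,582.21; Kowalski 4,122.66.
Rounded to nearest $1: Halvorsen $13,915; Ferraro $18,582; Kowalski $4,123. Sum = $36,620.
Sum already equals the total — no adjustment.

Halvorsen: $13,915 | Ferraro: $18,582 | Kowalski: $4,123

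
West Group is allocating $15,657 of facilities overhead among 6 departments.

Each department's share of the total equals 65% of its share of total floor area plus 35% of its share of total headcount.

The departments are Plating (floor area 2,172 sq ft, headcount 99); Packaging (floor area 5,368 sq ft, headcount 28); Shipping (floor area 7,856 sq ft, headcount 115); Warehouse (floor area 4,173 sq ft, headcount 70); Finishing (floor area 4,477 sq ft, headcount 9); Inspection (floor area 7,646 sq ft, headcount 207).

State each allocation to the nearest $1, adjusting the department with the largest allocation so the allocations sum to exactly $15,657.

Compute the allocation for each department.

Floor area total 31,692; headcount total 528.
Combined weights (65% floor area + 35% headcount): Plating 0.1102; Packaging 0.1287; Shipping 0.2374; Warehouse 0.1320; Finishing 0.0978; Inspection 0.2940.
Proportional shares: Plating 1,724.97; Packaging 2,014.40; Shipping 3,716.30; Warehouse 2,066.56; Finishing 1,531.08; Inspection 4,603.70.
At nearest $1: Plating $1,725; Packaging $2,014; Shipping $3,716; Warehouse $2,067; Finishing $1,531; Inspection $4,604. Sum = $15,657.
Rounded total matches; no reconciliation needed.

Plating: $1,725 | Packaging: $2,014 | Shipping: $3,716 | Warehouse: $2,067 | Finishing: $1,531 | Inspection: $4,604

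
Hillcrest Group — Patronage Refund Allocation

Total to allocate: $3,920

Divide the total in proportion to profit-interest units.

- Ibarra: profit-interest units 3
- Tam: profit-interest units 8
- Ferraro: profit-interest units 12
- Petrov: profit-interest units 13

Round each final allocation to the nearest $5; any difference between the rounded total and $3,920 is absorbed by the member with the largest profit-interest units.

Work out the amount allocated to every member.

Ibarra: $325 · Tam: $870 · Ferraro: $1,305 · Petrov: $1,420

Combined profit-interest units = 36.
Pro-rata amounts: Ibarra 3/36 × $3,920 = 326.67; Tam 8/36 × $3,920 = 871.11; Ferraro 12/36 × $3,920 = 1,306.67; Petrov 13/36 × $3,920 = 1,415.56.
At nearest $5: Ibarra $325; Tam $870; Ferraro $1,305; Petrov $1,415. Sum = $3,915.
Difference $3,920 − $3,915 = +$5 applied to largest profit-interest units (Petrov): Petrov becomes $1,420.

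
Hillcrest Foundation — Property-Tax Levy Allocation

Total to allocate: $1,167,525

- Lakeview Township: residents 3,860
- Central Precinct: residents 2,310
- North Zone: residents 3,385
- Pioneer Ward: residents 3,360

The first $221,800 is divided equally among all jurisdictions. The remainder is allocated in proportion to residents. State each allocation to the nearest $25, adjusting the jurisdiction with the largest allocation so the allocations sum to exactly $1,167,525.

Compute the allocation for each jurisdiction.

Equal tier: $221,800 ÷ 4 = $55,450 apiece.
Remainder $945,725 by residents (total 12,915): Lakeview Township 282,655.71 → $282,650; Central Precinct 169,154.07 → $169,150; North Zone 247,872.95 → $247,875; Pioneer Ward 246,042.28 → $246,050.
Totals: Lakeview Township $55,450 + $282,650 = $338,100; Central Precinct $55,450 + $169,150 = $224,600; North Zone $55,450 + $247,875 = $303,325; Pioneer Ward $55,450 + $246,050 = $301,500.

Lakeview Township: $338,100 | Central Precinct: $224,600 | North Zone: $303,325 | Pioneer Ward: $301,500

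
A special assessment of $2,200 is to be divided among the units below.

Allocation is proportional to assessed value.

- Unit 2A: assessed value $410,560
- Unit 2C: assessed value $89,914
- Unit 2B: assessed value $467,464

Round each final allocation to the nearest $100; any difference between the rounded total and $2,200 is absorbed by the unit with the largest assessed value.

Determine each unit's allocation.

Unit 2A: $900; Unit 2C: $200; Unit 2B: $1,100

Sum of assessed value: 410,560 + 89,914 + 467,464 = 967,938.
Raw shares: Unit 2A 933.15; Unit 2C 204.36; Unit 2B 1,062.49.
After rounding ($100): Unit 2A $900; Unit 2C $200; Unit 2B $1,100. Sum = $2,200.
Rounded total matches; no reconciliation needed.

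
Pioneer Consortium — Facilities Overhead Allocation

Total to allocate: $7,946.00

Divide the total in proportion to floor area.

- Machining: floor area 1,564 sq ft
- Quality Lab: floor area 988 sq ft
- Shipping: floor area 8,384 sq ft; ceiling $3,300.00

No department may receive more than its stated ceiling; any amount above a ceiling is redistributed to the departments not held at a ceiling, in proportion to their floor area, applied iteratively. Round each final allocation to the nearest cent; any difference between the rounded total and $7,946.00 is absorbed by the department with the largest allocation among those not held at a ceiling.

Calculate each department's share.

Machining: $2,847.31 | Quality Lab: $1,798.69 | Shipping: $3,300.00

Total floor area = 10,936.
Unconstrained shares: Machining 1,136.3884; Quality Lab 717.8720; Shipping 6,091.7396.
Held at cap: Shipping ($3,300.00); remaining pool $4,646.00 reallocated over remaining floor area 2,552.
Shares after redistribution: Machining 2,847.3135 → $2,847.31; Quality Lab 1,798.6865 → $1,798.69.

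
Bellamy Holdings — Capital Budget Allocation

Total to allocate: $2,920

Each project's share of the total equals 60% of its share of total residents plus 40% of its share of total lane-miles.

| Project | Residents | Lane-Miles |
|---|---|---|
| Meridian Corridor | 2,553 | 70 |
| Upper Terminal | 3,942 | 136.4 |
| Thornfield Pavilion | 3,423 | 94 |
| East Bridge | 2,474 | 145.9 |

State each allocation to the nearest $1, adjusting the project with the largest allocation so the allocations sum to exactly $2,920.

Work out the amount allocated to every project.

Meridian Corridor: $544; Upper Terminal: $914; Thornfield Pavilion: $730; East Bridge: $732

Residents total 12,392; lane-miles total 446.3.
Blended shares (60% residents + 40% lane-miles): Meridian Corridor 0.1864; Upper Terminal 0.3131; Thornfield Pavilion 0.2500; East Bridge 0.2506.
Pro-rata amounts: Meridian Corridor 544.14; Upper Terminal 914.29; Thornfield Pavilion 729.95; East Bridge 731.61.
Rounded to nearest $1: Meridian Corridor $544; Upper Terminal $914; Thornfield Pavilion $730; East Bridge $732. Sum = $2,920.
Sum already equals the total — no adjustment.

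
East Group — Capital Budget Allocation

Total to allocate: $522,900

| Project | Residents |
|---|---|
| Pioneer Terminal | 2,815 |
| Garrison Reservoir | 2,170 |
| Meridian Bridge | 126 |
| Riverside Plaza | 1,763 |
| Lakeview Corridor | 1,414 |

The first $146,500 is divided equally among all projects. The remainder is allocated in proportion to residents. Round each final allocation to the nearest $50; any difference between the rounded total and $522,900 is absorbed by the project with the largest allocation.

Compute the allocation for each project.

Pioneer Terminal: $157,200 | Garrison Reservoir: $127,850 | Meridian Bridge: $35,000 | Riverside Plaza: $109,350 | Lakeview Corridor: $93,500

First tranche $146,500 split equally: $29,300 each.
Remainder $376,400 by residents (total 8,288): Pioneer Terminal 127,843.39 → $127,850; Garrison Reservoir 98,550.68 → $98,550; Meridian Bridge 5,722.30 → $5,700; Riverside Plaza 80,066.75 → $80,050; Lakeview Corridor 64,216.89 → $64,200.
Rounding difference +$50 on remainder applied to Pioneer Terminal.
Totals: Pioneer Terminal $29,300 + $127,900 = $157,200; Garrison Reservoir $29,300 + $98,550 = $127,850; Meridian Bridge $29,300 + $5,700 = $35,000; Riverside Plaza $29,300 + $80,050 = $109,350; Lakeview Corridor $29,300 + $64,200 = $93,500.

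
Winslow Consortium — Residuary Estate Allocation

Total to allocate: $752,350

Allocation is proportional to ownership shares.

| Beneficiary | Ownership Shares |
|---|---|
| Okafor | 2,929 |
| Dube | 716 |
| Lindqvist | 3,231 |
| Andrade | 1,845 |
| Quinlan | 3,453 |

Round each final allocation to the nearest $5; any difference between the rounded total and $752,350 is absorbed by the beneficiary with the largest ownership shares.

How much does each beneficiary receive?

Okafor: $181,010 · Dube: $44,250 · Lindqvist: $199,675 · Andrade: $114,020 · Quinlan: $213,395

Combined ownership shares = 2,929 + 716 + 3,231 + 1,845 + 3,453 = 12,174.
Raw shares: Okafor 181,011.43; Dube 44,248.61; Lindqvist 199,674.95; Andrade 114,020.52; Quinlan 213,394.49.
After rounding ($5): Okafor $181,010; Dube $44,250; Lindqvist $199,675; Andrade $114,020; Quinlan $213,395. Sum = $752,350.
No rounding difference to absorb.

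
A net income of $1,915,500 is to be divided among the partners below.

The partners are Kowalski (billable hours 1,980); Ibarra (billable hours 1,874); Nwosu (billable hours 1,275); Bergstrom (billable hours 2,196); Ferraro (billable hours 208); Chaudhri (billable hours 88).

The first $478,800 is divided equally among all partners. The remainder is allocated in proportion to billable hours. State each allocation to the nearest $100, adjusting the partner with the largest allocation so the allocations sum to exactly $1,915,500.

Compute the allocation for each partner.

First tranche $478,800 split equally: $79,800 each.
Remainder $1,436,700 by billable hours (total 7,621): Kowalski 373,266.76 → $373,300; Ibarra 353,283.79 → $353,300; Nwosu 240,361.17 → $240,400; Bergstrom 413,986.77 → $414,000; Ferraro 39,211.86 → $39,200; Chaudhri 16,589.63 → $16,600.
Rounding difference −$100 on remainder applied to Bergstrom.
Totals: Kowalski $79,800 + $373,300 = $453,100; Ibarra $79,800 + $353,300 = $433,100; Nwosu $79,800 + $240,400 = $320,200; Bergstrom $79,800 + $413,900 = $493,700; Ferraro $79,800 + $39,200 = $119,000; Chaudhri $79,800 + $16,600 = $96,400.

Kowalski: $453,100; Ibarra: $433,100; Nwosu: $320,200; Bergstrom: $493,700; Ferraro: $119,000; Chaudhri: $96,400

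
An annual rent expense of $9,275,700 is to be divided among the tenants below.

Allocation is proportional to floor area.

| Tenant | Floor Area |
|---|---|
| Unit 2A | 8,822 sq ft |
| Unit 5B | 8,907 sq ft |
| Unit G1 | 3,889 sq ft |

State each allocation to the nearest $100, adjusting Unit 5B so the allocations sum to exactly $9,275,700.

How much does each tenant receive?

Sum of floor area: 21,618.
Proportional shares: Unit 2A 8,822/21,618 × $9,275,700 = 3,785,281.96; Unit 5B 8,907/21,618 × $9,275,700 = 3,821,753.16; Unit G1 3,889/21,618 × $9,275,700 = 1,668,664.88.
After rounding ($100): Unit 2A $3,785,300; Unit 5B $3,821,800; Unit G1 $1,668,700. Sum = $9,275,800.
Difference $9,275,700 − $9,275,800 = −$100 applied to Unit 5B: Unit 5B becomes $3,821,700.

Unit 2A: $3,785,300 · Unit 5B: $3,821,700 · Unit G1: $1,668,700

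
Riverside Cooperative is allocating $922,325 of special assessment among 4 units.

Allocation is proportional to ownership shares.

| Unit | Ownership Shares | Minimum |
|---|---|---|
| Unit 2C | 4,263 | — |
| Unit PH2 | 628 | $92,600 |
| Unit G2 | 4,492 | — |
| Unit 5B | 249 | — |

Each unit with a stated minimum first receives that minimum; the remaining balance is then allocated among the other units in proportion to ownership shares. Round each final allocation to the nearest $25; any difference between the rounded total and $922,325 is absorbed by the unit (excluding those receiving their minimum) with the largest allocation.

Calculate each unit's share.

Unit 2C: $392,850 | Unit PH2: $92,600 | Unit G2: $413,925 | Unit 5B: $22,950

Fund the minimums — Unit PH2 $92,600. Remaining pool $829,725.
Remaining pool split over remaining ownership shares 9,004: Unit 2C 392,838.48 → $392,850; Unit G2 413,940.99 → $413,950; Unit 5B 22,945.53 → $22,950.
Rounding difference −$25 applied to Unit G2 → $413,925.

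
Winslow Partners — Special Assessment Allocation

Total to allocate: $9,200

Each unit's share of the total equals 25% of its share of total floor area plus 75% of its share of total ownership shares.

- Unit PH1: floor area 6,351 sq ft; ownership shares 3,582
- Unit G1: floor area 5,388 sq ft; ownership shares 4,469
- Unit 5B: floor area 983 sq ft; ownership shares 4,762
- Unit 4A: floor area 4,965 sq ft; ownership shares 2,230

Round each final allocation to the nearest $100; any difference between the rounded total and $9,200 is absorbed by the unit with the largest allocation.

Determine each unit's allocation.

Totals — floor area 17,687, ownership shares 15,043.
Combined weights (25% floor area + 75% ownership shares): Unit PH1 0.2684; Unit G1 0.2990; Unit 5B 0.2513; Unit 4A 0.1814.
Unrounded shares: Unit PH1 2,468.89; Unit G1 2,750.51; Unit 5B 2,312.09; Unit 4A 1,668.51.
Rounded to nearest $100: Unit PH1 $2,500; Unit G1 $2,800; Unit 5B $2,300; Unit 4A $1,700. Sum = $9,300.
Difference $9,200 − $9,300 = −$100 applied to largest allocation (Unit G1): Unit G1 becomes $2,700.

Unit PH1: $2,500; Unit G1: $2,700; Unit 5B: $2,300; Unit 4A: $1,700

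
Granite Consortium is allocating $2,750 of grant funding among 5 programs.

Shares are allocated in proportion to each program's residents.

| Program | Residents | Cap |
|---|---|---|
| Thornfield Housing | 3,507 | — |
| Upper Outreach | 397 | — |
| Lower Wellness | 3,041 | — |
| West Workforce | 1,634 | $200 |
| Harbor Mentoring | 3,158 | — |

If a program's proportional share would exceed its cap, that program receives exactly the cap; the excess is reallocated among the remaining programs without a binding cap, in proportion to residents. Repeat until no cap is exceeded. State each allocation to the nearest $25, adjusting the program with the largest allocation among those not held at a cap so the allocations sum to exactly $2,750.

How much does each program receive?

Combined residents = 11,737.
Pro-rata shares before constraints: Thornfield Housing 821.70; Upper Outreach 93.02; Lower Wellness 712.51; West Workforce 382.85; Harbor Mentoring 739.93.
Cap binds for West Workforce ($200); remaining pool $2,550 reallocated over remaining residents 10,103.
Shares after redistribution: Thornfield Housing 885.17 → $875; Upper Outreach 100.20 → $100; Lower Wellness 767.55 → $775; Harbor Mentoring 797.08 → $800.

Thornfield Housing: $875 | Upper Outreach: $100 | Lower Wellness: $775 | West Workforce: $200 | Harbor Mentoring: $800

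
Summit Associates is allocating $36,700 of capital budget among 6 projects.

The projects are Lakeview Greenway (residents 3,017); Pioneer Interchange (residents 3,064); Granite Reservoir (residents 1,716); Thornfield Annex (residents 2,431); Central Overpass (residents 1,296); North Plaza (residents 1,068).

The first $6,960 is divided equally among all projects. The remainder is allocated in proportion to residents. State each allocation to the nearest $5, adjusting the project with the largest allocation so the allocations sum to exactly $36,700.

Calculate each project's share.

$6,960 shared equally gives $1,160 per project.
Remainder $29,740 by residents (total 12,592): Lakeview Greenway 7,125.60 → $7,125; Pioneer Interchange 7,236.61 → $7,235; Granite Reservoir 4,052.88 → $4,055; Thornfield Annex 5,741.58 → $5,740; Central Overpass 3,060.91 → $3,060; North Plaza 2,522.42 → $2,520.
Rounding difference +$5 on remainder applied to Pioneer Interchange.
Totals: Lakeview Greenway $1,160 + $7,125 = $8,285; Pioneer Interchange $1,160 + $7,240 = $8,400; Granite Reservoir $1,160 + $4,055 = $5,215; Thornfield Annex $1,160 + $5,740 = $6,900; Central Overpass $1,160 + $3,060 = $4,220; North Plaza $1,160 + $2,520 = $3,680.

Lakeview Greenway: $8,285; Pioneer Interchange: $8,400; Granite Reservoir: $5,215; Thornfield Annex: $6,900; Central Overpass: $4,220; North Plaza: $3,680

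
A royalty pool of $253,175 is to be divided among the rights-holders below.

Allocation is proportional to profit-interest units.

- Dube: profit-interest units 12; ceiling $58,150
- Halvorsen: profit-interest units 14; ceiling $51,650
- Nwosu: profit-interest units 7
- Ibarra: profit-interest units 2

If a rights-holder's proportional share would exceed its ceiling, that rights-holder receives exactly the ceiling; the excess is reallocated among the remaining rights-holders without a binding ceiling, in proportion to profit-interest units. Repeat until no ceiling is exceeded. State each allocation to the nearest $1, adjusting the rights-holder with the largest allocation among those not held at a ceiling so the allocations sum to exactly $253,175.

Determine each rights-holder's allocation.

Dube: $58,150 · Halvorsen: $51,650 · Nwosu: $111,514 · Ibarra: $31,861

Combined profit-interest units = 35.
Pro-rata shares before constraints: Dube 86,802.86; Halvorsen 101,270.00; Nwosu 50,635.00; Ibarra 14,467.14.
Cap binds for Dube ($58,150), Halvorsen ($51,650); residual $143,375 reallocated over remaining profit-interest units 9.
Shares after redistribution: Nwosu 111,513.89 → $111,514; Ibarra 31,861.11 → $31,861.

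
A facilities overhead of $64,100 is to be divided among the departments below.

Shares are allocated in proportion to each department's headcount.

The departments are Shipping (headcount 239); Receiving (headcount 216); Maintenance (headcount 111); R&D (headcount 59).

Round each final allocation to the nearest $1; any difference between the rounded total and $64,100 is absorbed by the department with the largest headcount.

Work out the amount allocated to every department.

Shipping: $24,512 | Receiving: $22,153 | Maintenance: $11,384 | R&D: $6,051

Sum of headcount: 239 + 216 + 111 + 59 = 625.
Unrounded shares: Shipping 24,511.84; Receiving 22,152.96; Maintenance 11,384.16; R&D 6,051.04.
At nearest $1: Shipping $24,512; Receiving $22,153; Maintenance $11,384; R&D $6,051. Sum = $64,100.
Sum already equals the total — no adjustment.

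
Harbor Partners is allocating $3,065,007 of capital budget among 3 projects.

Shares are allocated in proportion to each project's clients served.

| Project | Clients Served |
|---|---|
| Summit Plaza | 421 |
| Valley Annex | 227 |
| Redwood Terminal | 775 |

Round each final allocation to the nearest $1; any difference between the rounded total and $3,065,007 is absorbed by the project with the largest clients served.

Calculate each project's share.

Clients served total: 1,423.
Raw shares: Summit Plaza 421/1,423 × $3,065,007 = 906,794.06; Valley Annex 227/1,423 × $3,065,007 = 488,936.46; Redwood Terminal 775/1,423 × $3,065,007 = 1,669,276.48.
Rounded to nearest $1: Summit Plaza $906,794; Valley Annex $488,936; Redwood Terminal $1,669,276. Sum = $3,065,006.
Difference $3,065,007 − $3,065,006 = +$1 applied to largest clients served (Redwood Terminal): Redwood Terminal becomes $1,669,277.

Summit Plaza: $906,794 · Valley Annex: $488,936 · Redwood Terminal: $1,669,277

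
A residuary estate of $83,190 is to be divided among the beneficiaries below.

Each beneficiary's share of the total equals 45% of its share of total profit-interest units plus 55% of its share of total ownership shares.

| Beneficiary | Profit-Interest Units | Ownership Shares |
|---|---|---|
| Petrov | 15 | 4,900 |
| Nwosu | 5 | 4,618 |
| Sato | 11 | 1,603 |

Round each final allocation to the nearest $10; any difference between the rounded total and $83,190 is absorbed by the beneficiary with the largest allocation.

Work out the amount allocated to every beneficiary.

Petrov: $38,270 | Nwosu: $25,040 | Sato: $19,880

Profit-interest units total 31; ownership shares total 11,121.
Composite weights (45% profit-interest units + 55% ownership shares): Petrov 0.4601; Nwosu 0.3010; Sato 0.2390.
Raw shares: Petrov 38,273.74; Nwosu 25,037.56; Sato 19,878.70.
At nearest $10: Petrov $38,270; Nwosu $25,040; Sato $19,880. Sum = $83,190.
Rounded total matches; no reconciliation needed.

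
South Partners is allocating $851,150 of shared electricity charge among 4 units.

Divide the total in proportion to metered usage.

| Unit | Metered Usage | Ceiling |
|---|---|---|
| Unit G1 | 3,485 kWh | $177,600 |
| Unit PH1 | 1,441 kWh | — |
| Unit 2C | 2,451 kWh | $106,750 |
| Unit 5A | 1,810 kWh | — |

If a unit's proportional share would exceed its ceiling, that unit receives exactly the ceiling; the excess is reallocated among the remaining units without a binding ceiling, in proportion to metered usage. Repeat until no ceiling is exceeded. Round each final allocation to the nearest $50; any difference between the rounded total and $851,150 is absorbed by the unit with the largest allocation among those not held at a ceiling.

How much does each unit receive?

Unit G1: $177,600; Unit PH1: $251,250; Unit 2C: $106,750; Unit 5A: $315,550

Sum of metered usage: 9,187.
Unconstrained shares: Unit G1 322,875.56; Unit PH1 133,504.64; Unit 2C 227,078.33; Unit 5A 167,691.47.
Cap binds for Unit G1 ($177,600), Unit 2C ($106,750); residual $566,800 reallocated over remaining metered usage 3,251.
Shares after redistribution: Unit PH1 251,233.10 → $251,250; Unit 5A 315,566.90 → $315,550.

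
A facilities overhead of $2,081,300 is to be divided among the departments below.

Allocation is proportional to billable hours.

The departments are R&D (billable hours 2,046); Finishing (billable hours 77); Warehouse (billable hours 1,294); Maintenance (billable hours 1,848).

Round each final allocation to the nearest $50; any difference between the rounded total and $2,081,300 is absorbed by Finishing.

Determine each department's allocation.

Total billable hours = 5,265.
Unrounded shares: R&D 2,046/5,265 × $2,081,300 = 808,801.48; Finishing 77/5,265 × $2,081,300 = 30,438.77; Warehouse 1,294/5,265 × $2,081,300 = 511,529.38; Maintenance 1,848/5,265 × $2,081,300 = 730,530.37.
After rounding ($50): R&D $808,800; Finishing $30,450; Warehouse $511,550; Maintenance $730,550. Sum = $2,081,350.
Difference $2,081,300 − $2,081,350 = −$50 applied to Finishing: Finishing becomes $30,400.

R&D: $808,800 · Finishing: $30,400 · Warehouse: $511,550 · Maintenance: $730,550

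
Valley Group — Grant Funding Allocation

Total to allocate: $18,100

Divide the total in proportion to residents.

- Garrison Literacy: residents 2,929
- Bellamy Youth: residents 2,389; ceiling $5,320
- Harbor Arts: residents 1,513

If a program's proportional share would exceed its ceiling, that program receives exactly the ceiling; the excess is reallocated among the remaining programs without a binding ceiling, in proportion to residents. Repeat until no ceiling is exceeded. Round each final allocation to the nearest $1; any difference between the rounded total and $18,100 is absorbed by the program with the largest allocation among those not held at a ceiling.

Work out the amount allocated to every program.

Sum of residents: 6,831.
Proportional shares (ignoring caps): Garrison Literacy 7,760.93; Bellamy Youth 6,330.10; Harbor Arts 4,008.97.
Cap binds for Bellamy Youth ($5,320); remaining pool $12,780 reallocated over remaining residents 4,442.
Remaining shares: Garrison Literacy 8,426.97 → $8,427; Harbor Arts 4,353.03 → $4,353.

Garrison Literacy: $8,427 | Bellamy Youth: $5,320 | Harbor Arts: $4,353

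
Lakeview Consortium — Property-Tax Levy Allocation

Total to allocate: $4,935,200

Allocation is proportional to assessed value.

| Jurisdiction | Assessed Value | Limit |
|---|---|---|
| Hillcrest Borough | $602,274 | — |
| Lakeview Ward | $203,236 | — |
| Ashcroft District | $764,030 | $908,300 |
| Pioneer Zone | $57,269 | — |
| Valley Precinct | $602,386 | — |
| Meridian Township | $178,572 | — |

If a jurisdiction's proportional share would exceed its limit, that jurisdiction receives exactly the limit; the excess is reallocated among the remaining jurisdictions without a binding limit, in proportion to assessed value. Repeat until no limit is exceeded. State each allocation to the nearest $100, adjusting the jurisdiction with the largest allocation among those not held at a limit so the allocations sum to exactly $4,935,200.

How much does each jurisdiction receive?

Hillcrest Borough: $1,475,500 | Lakeview Ward: $497,900 | Ashcroft District: $908,300 | Pioneer Zone: $140,300 | Valley Precinct: $1,475,700 | Meridian Township: $437,500

Combined assessed value = 2,407,767.
Proportional shares (ignoring caps): Hillcrest Borough 1,234,481.01; Lakeview Ward 416,572.83; Ashcroft District 1,566,032.28; Pioneer Zone 117,384.27; Valley Precinct 1,234,710.58; Meridian Township 366,019.03.
Held at cap: Ashcroft District ($908,300); balance $4,026,900 reallocated over remaining assessed value 1,643,737.
Remaining shares: Hillcrest Borough 1,475,477.63 → $1,475,500; Lakeview Ward 497,896.59 → $497,900; Pioneer Zone 140,300.14 → $140,300; Valley Precinct 1,475,752.01 → $1,475,800; Meridian Township 437,473.63 → $437,500.
Rounding difference −$100 applied to Valley Precinct → $1,475,700.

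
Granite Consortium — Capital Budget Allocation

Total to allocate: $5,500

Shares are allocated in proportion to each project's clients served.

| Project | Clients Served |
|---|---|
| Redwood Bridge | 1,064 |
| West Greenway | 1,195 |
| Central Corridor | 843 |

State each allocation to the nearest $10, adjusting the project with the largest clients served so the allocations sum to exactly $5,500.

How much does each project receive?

Total clients served = 1,064 + 1,195 + 843 = 3,102.
Unrounded shares: Redwood Bridge 1,886.52; West Greenway 2,118.79; Central Corridor 1,494.68.
Rounded to nearest $10: Redwood Bridge $1,890; West Greenway $2,120; Central Corridor $1,490. Sum = $5,500.
No rounding difference to absorb.

Redwood Bridge: $1,890; West Greenway: $2,120; Central Corridor: $1,490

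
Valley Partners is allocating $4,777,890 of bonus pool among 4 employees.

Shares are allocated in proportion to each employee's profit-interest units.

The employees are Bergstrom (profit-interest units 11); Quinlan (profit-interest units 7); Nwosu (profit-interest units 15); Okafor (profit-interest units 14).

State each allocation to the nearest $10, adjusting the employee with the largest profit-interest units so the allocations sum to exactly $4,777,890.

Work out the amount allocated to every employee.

Combined profit-interest units = 11 + 7 + 15 + 14 = 47.
Pro-rata amounts: Bergstrom 1,118,229.57; Quinlan 711,600.64; Nwosu 1,524,858.51; Okafor 1,423,201.28.
After rounding ($10): Bergstrom $1,118,230; Quinlan $711,600; Nwosu $1,524,860; Okafor $1,423,200. Sum = $4,777,890.
Sum already equals the total — no adjustment.

Bergstrom: $1,118,230 · Quinlan: $711,600 · Nwosu: $1,524,860 · Okafor: $1,423,200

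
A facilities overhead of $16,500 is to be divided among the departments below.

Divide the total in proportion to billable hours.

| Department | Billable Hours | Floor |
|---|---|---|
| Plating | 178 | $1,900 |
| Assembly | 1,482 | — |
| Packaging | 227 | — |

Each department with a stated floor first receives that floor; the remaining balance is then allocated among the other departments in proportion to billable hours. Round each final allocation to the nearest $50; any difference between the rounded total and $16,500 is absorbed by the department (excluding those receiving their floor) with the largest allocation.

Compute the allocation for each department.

Guaranteed amounts: Plating $1,900. Balance $14,600.
Balance split over remaining billable hours 1,709: Assembly 12,660.74 → $12,650; Packaging 1,939.26 → $1,950.

Plating: $1,900 | Assembly: $12,650 | Packaging: $1,950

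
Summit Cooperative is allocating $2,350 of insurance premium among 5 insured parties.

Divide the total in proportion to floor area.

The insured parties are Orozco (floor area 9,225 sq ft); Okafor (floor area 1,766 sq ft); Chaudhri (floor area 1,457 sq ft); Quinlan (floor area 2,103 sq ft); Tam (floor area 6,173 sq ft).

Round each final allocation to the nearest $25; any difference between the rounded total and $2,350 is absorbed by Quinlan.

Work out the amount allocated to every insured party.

Orozco: $1,050 | Okafor: $200 | Chaudhri: $175 | Quinlan: $225 | Tam: $700

Sum of floor area: 20,724.
Pro-rata amounts: Orozco 9,225/20,724 × $2,350 = 1,046.07; Okafor 1,766/20,724 × $2,350 = 200.26; Chaudhri 1,457/20,724 × $2,350 = 165.22; Quinlan 2,103/20,724 × $2,350 = 238.47; Tam 6,173/20,724 × $2,350 = 699.99.
After rounding ($25): Orozco $1,050; Okafor $200; Chaudhri $175; Quinlan $250; Tam $700. Sum = $2,375.
Difference $2,350 − $2,375 = −$25 applied to Quinlan: Quinlan becomes $225.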